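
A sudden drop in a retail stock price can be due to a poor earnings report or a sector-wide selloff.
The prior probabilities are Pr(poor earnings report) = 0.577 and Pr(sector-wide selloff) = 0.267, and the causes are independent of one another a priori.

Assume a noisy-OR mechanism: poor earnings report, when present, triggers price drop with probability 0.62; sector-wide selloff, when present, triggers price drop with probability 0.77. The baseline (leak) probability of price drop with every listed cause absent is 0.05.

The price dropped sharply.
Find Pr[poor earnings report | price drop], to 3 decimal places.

Under noisy-OR, P(price drop | causes) = 1 − (1−0.05)·∏(1−qᵢ) over the active causes.
P(price drop) = 0.05·0.423·0.733 + 0.7815·0.423·0.267 + 0.639·0.577·0.733 + 0.91697·0.577·0.267 = 0.015503 + 0.088263 + 0.270259 + 0.141267 = 0.515292
Restricting to configurations with poor earnings report present: 0.270259 + 0.141267 = 0.411526.
So P(poor earnings report | price drop) = 0.411526/0.515292 ≈ 0.799.

Pr[poor earnings report | price drop] ≈ 0.799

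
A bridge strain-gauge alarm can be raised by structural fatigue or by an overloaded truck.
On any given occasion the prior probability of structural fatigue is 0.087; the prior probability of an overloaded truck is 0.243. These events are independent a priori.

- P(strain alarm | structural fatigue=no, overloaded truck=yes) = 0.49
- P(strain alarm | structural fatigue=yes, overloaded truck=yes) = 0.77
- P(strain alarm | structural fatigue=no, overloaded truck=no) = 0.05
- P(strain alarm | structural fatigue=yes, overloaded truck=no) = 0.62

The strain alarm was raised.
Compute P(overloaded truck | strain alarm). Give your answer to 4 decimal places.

Weight on overloaded truck=true, given the evidence: 0.108711 + 0.016279 = 0.124990
Normalizer over all consistent configurations: 0.05*0.913*0.757 + 0.49*0.913*0.243 + 0.62*0.087*0.757 + 0.77*0.087*0.243 = 0.200380
P(overloaded truck | strain alarm) = 0.124990/0.200380 ≈ 0.6238

P(overloaded truck | strain alarm) ≈ 0.6238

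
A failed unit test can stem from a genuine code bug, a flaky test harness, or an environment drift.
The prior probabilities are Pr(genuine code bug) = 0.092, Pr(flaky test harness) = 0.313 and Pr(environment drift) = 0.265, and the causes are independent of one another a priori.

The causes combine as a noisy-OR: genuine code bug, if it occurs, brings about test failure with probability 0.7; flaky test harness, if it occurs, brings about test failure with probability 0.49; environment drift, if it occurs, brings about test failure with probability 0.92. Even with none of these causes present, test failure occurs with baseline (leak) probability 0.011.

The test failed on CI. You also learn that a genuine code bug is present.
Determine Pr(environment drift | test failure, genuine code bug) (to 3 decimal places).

Under noisy-OR, P(test failure | causes) = 1 − (1−0.011)·∏(1−qᵢ) over the active causes.
Enumerate the 4 (flaky test harness, environment drift) configurations and weight by the priors:
  P(test failure | genuine code bug) = 0.7033×0.687×0.735 + 0.976264×0.687×0.265 + 0.848683×0.313×0.735 + 0.987895×0.313×0.265
        = 0.355128 + 0.177734 + 0.195244 + 0.081941 = 0.810047
The terms with environment drift present sum to 0.259675, so
  P(environment drift | test failure, genuine code bug) = 0.259675 / 0.810047 ≈ 0.321

Pr(environment drift | test failure, genuine code bug) ≈ 0.321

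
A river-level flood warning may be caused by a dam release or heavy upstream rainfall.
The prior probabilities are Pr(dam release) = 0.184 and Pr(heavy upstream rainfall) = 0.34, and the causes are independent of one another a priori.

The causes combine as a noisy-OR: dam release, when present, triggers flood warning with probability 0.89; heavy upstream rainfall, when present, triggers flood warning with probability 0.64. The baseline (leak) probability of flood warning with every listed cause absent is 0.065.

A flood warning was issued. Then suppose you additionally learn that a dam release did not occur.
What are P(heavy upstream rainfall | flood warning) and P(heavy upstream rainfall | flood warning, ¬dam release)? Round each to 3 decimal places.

P(heavy upstream rainfall | flood warning) ≈ 0.629; P(heavy upstream rainfall | flood warning, ¬dam release) ≈ 0.840

Under noisy-OR, P(flood warning | causes) = 1 − (1−0.065)·∏(1−qᵢ) over the active causes.
P(flood warning) = 0.065*0.816*0.66 + 0.6634*0.816*0.34 + 0.89715*0.184*0.66 + 0.962974*0.184*0.34 = 0.035006 + 0.184054 + 0.108950 + 0.060244 = 0.388254
Restricting to configurations with heavy upstream rainfall present: 0.184054 + 0.060244 = 0.244298.
Hence the posterior is 0.244298/0.388254 ≈ 0.629.

Now also conditioning on dam release≠true:
Numerator (weight on configurations with heavy upstream rainfall): 0.6634*0.34 = 0.225556
Normalizer over all consistent configurations: 0.065*0.66 + 0.6634*0.34 = 0.268456
P(heavy upstream rainfall | flood warning, ¬dam release) = 0.225556/0.268456 ≈ 0.840
Ruling out dam release raises the posterior on heavy upstream rainfall — the flip side of explaining away.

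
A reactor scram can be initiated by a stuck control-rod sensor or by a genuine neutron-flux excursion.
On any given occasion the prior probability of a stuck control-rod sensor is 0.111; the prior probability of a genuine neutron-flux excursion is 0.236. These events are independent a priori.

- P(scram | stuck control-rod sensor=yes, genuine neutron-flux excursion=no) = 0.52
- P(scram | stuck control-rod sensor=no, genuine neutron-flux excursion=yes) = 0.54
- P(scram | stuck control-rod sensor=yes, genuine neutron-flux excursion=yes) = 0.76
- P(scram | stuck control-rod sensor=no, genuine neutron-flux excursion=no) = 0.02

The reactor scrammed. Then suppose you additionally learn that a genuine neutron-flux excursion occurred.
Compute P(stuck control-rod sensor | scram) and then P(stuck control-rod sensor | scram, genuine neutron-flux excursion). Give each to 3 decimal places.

P(stuck control-rod sensor | scram) ≈ 0.335; P(stuck control-rod sensor | scram, genuine neutron-flux excursion) ≈ 0.149

Weight on stuck control-rod sensor=true, given the evidence: 0.044098 + 0.019909 = 0.064007
Normalizer over all consistent configurations: 0.02·0.889·0.764 + 0.54·0.889·0.236 + 0.52·0.111·0.764 + 0.76·0.111·0.236 = 0.190885
Posterior = 0.064007 / 0.190885 ≈ 0.335

Now condition on the additional information:
For the numerator, keep only stuck control-rod sensor=true terms: 0.76*0.111 = 0.084360
Normalizer over all consistent configurations: 0.54*0.889 + 0.76*0.111 = 0.564420
Posterior = 0.084360 / 0.564420 ≈ 0.149
The drop from 0.335 to 0.149 is the explaining-away (discounting) effect.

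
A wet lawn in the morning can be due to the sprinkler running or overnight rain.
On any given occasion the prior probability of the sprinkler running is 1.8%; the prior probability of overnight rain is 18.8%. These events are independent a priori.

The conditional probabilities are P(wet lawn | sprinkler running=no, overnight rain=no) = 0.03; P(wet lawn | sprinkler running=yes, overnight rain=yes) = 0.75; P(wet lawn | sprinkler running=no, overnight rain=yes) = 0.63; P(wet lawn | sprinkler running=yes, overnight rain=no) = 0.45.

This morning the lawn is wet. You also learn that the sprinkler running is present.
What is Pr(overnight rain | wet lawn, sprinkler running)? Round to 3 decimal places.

Sum P(wet lawn|·) weighted by the priors over both values of overnight rain:
  P(wet lawn | sprinkler running) = 0.45·0.812 + 0.75·0.188
        = 0.365400 + 0.141000 = 0.506400
The terms with overnight rain present sum to 0.141000, so
  P(overnight rain | wet lawn, sprinkler running) = 0.141000 / 0.506400 ≈ 0.278

Pr(overnight rain | wet lawn, sprinkler running) ≈ 0.278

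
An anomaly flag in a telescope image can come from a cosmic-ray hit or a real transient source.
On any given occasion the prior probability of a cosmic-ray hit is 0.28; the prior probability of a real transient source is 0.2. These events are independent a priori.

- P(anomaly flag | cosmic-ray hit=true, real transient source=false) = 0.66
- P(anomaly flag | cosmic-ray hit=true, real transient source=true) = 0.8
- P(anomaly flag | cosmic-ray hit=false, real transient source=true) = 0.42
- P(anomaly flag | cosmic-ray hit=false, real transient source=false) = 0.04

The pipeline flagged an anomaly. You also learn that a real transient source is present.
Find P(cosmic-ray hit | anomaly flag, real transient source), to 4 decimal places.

P(cosmic-ray hit | anomaly flag, real transient source) ≈ 0.4255

Numerator (weight on configurations with cosmic-ray hit): 0.8·0.28 = 0.224000
The normalizing constant is 0.42·0.72 + 0.8·0.28 = 0.526400
Posterior = 0.224000 / 0.526400 ≈ 0.4255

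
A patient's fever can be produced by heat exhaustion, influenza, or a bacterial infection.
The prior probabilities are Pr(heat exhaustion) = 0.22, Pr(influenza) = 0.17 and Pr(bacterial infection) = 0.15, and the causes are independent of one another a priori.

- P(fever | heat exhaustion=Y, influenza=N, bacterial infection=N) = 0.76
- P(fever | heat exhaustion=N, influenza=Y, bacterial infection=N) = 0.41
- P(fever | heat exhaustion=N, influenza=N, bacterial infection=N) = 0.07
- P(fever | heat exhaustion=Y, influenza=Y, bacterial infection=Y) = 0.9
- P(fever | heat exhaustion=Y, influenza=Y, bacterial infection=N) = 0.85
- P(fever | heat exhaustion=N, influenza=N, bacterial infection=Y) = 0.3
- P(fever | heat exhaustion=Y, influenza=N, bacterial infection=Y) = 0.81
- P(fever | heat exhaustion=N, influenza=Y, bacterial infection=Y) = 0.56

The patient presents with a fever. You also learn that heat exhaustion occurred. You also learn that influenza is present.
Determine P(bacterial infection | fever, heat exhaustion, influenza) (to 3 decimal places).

For the numerator, keep only bacterial infection=true terms: 0.9·0.15 = 0.135000
Normalizer over all consistent configurations: 0.85·0.85 + 0.9·0.15 = 0.857500
Posterior = 0.135000 / 0.857500 ≈ 0.157

P(bacterial infection | fever, heat exhaustion, influenza) ≈ 0.157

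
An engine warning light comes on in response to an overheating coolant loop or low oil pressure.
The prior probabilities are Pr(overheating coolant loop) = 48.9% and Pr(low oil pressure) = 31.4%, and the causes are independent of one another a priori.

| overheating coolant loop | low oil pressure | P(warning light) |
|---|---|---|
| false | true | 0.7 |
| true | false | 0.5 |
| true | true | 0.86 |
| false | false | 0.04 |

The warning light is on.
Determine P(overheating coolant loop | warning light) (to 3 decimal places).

By total probability over the 4 (overheating coolant loop, low oil pressure) configurations:
  P(warning light) = 0.04*0.511*0.686 + 0.7*0.511*0.314 + 0.5*0.489*0.686 + 0.86*0.489*0.314
        = 0.014022 + 0.112318 + 0.167727 + 0.132050 = 0.426117
The terms with overheating coolant loop present sum to 0.299777, so
  P(overheating coolant loop | warning light) = 0.299777 / 0.426117 ≈ 0.704

P(overheating coolant loop | warning light) ≈ 0.704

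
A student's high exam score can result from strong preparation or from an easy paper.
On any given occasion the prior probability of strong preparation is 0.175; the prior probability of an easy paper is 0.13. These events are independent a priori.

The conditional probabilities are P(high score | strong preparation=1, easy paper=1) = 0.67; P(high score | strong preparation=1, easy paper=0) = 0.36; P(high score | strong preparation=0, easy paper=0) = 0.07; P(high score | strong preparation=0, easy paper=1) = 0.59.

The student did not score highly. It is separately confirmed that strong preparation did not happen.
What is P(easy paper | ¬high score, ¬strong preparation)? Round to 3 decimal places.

P(easy paper | ¬high score, ¬strong preparation) ≈ 0.062

P(¬high score | ¬strong preparation) = 0.93·0.87 + 0.41·0.13 = 0.809100 + 0.053300 = 0.862400
Restricting to configurations with easy paper present: 0.41·0.13 = 0.053300.
P(easy paper | ¬high score, ¬strong preparation) = 0.053300 / 0.862400 ≈ 0.062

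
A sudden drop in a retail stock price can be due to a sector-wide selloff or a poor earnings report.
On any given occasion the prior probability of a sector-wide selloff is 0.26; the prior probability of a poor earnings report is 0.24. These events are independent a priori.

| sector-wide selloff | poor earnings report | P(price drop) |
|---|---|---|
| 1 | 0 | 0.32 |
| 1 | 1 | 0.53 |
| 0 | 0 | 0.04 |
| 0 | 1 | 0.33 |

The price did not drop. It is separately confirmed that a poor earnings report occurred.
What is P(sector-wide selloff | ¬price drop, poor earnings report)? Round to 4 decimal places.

P(sector-wide selloff | ¬price drop, poor earnings report) ≈ 0.1977

P(¬price drop | poor earnings report) = 0.67×0.74 + 0.47×0.26 = 0.495800 + 0.122200 = 0.618000
Restricting to configurations with sector-wide selloff present: 0.47×0.26 = 0.122200.
Hence the posterior is 0.122200/0.618000 ≈ 0.1977.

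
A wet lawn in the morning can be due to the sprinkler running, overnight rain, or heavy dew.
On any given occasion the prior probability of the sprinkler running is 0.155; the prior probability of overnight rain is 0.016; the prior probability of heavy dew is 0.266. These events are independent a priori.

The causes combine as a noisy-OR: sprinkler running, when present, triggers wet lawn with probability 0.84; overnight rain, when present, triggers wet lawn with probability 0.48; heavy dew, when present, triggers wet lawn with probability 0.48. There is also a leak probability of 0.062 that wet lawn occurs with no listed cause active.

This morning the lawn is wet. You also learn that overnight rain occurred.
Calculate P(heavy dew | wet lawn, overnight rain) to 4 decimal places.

Under noisy-OR, P(wet lawn | causes) = 1 − (1−0.062)·∏(1−qᵢ) over the active causes.
Sum P(wet lawn|·) weighted by the priors over the 4 (sprinkler running, heavy dew) configurations:
  P(wet lawn | overnight rain) = 0.51224*0.845*0.734 + 0.746365*0.845*0.266 + 0.921958*0.155*0.734 + 0.959418*0.155*0.266
        = 0.317707 + 0.167760 + 0.104891 + 0.039557 = 0.629915
Configurations with heavy dew contribute 0.207317, so
  P(heavy dew | wet lawn, overnight rain) = 0.207317 / 0.629915 ≈ 0.3291

P(heavy dew | wet lawn, overnight rain) ≈ 0.3291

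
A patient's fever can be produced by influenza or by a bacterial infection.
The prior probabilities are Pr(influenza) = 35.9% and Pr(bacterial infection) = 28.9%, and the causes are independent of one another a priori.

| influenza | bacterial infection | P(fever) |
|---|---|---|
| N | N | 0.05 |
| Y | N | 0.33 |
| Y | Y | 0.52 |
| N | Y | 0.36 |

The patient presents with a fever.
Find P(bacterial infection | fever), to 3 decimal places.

Numerator (weight on configurations with bacterial infection): 0.066690 + 0.053951 = 0.120641
The normalizing constant is 0.05*0.641*0.711 + 0.36*0.641*0.289 + 0.33*0.359*0.711 + 0.52*0.359*0.289 = 0.227661
Posterior = 0.120641 / 0.227661 ≈ 0.530

P(bacterial infection | fever) ≈ 0.530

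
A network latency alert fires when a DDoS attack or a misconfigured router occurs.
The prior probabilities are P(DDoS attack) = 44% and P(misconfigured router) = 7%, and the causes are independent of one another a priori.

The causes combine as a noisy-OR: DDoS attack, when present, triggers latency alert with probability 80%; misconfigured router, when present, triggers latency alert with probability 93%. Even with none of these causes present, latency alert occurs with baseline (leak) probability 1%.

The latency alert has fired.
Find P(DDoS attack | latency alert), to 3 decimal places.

P(DDoS attack | latency alert) ≈ 0.896

Under noisy-OR, P(latency alert | causes) = 1 − (1−0.01)·∏(1−qᵢ) over the active causes.
For the numerator, keep only DDoS attack=true terms: 0.328178 + 0.030373 = 0.358551
The normalizing constant is 0.01×0.56×0.93 + 0.9307×0.56×0.07 + 0.802×0.44×0.93 + 0.98614×0.44×0.07 = 0.400242
Posterior = 0.358551 / 0.400242 ≈ 0.896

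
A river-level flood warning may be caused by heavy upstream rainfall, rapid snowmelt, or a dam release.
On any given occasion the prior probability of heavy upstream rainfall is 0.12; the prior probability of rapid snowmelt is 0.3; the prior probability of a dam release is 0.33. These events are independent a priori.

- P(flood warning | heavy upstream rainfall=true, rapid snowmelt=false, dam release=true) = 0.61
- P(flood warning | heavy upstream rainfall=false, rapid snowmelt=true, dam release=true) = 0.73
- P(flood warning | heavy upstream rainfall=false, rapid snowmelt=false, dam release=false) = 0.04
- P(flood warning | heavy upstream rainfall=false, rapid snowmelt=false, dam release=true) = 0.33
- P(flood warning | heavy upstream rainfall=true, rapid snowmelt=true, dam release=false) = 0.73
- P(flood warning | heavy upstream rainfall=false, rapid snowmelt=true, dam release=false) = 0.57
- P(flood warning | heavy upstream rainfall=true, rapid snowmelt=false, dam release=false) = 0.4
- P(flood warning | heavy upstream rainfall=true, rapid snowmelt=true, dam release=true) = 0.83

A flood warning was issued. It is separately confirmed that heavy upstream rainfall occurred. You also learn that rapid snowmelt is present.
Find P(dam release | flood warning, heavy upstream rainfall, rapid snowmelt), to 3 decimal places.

P(dam release | flood warning, heavy upstream rainfall, rapid snowmelt) ≈ 0.359

P(flood warning | heavy upstream rainfall, rapid snowmelt) = 0.73×0.67 + 0.83×0.33 = 0.489100 + 0.273900 = 0.763000
Restricting to configurations with dam release present: 0.83×0.33 = 0.273900.
P(dam release | flood warning, heavy upstream rainfall, rapid snowmelt) = 0.273900 / 0.763000 ≈ 0.359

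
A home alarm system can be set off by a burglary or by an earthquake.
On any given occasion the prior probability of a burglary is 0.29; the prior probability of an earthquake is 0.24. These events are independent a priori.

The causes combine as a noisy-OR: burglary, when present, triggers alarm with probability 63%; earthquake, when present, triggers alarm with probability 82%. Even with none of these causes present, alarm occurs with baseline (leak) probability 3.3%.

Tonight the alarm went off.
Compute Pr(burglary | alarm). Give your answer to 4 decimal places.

Under noisy-OR, P(alarm | causes) = 1 − (1−0.033)·∏(1−qᵢ) over the active causes.
P(alarm) = 0.033*0.71*0.76 + 0.82594*0.71*0.24 + 0.64221*0.29*0.76 + 0.935598*0.29*0.24 = 0.017807 + 0.140740 + 0.141543 + 0.065118 = 0.365208
Of this, 0.206661 comes from 0.141543 + 0.065118 (the burglary=true cases).
So P(burglary | alarm) = 0.206661/0.365208 ≈ 0.5659.

Pr(burglary | alarm) ≈ 0.5659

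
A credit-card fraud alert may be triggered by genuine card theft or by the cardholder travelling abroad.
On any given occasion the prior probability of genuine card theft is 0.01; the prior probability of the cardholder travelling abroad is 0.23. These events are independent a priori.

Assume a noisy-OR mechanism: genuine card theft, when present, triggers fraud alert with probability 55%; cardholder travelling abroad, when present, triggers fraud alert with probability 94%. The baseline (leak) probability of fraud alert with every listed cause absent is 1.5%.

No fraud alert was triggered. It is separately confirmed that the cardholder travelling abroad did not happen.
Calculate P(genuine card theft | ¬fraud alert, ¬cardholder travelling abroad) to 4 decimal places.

Under noisy-OR, P(fraud alert | causes) = 1 − (1−0.015)·∏(1−qᵢ) over the active causes.
Enumerate both values of genuine card theft and weight by the priors:
  P(¬fraud alert | ¬cardholder travelling abroad) = 0.985*0.99 + 0.44325*0.01
        = 0.975150 + 0.004432 = 0.979582
Configurations with genuine card theft contribute 0.004432, so
  P(genuine card theft | ¬fraud alert, ¬cardholder travelling abroad) = 0.004432 / 0.979582 ≈ 0.0045

P(genuine card theft | ¬fraud alert, ¬cardholder travelling abroad) ≈ 0.0045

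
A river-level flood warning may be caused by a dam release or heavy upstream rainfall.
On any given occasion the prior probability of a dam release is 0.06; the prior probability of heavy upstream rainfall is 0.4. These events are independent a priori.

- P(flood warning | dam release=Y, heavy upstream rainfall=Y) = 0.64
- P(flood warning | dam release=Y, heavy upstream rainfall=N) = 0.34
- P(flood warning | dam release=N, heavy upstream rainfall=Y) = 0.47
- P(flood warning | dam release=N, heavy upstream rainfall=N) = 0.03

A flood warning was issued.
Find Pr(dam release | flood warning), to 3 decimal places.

Pr(dam release | flood warning) ≈ 0.125

Numerator (weight on configurations with dam release): 0.012240 + 0.015360 = 0.027600
Denominator P(flood warning): 0.03·0.94·0.6 + 0.47·0.94·0.4 + 0.34·0.06·0.6 + 0.64·0.06·0.4 = 0.221240
Posterior = 0.027600 / 0.221240 ≈ 0.125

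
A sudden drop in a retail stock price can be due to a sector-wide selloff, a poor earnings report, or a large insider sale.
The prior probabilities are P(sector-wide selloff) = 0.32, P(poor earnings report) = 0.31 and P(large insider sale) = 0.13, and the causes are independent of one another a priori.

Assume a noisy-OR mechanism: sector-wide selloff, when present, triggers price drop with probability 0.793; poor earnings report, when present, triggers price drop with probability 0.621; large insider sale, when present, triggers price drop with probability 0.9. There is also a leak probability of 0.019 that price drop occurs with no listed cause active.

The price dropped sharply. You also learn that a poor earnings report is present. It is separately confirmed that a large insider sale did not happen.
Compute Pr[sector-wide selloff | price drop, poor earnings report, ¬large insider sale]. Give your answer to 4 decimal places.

Pr[sector-wide selloff | price drop, poor earnings report, ¬large insider sale] ≈ 0.4088

Under noisy-OR, P(price drop | causes) = 1 − (1−0.019)·∏(1−qᵢ) over the active causes.
By total probability over both values of sector-wide selloff:
  P(price drop | poor earnings report, ¬large insider sale) = 0.628201×0.68 + 0.923038×0.32
        = 0.427177 + 0.295372 = 0.722549
The terms with sector-wide selloff present sum to 0.295372, so
  P(sector-wide selloff | price drop, poor earnings report, ¬large insider sale) = 0.295372 / 0.722549 ≈ 0.4088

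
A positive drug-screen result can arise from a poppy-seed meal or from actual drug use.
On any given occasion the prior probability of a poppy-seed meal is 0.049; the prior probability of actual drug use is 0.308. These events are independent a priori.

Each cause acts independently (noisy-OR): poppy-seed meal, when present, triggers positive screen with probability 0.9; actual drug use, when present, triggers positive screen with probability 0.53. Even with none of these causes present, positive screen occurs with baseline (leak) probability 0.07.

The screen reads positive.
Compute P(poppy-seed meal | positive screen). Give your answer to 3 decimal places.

P(poppy-seed meal | positive screen) ≈ 0.176

Under noisy-OR, P(positive screen | causes) = 1 − (1−0.07)·∏(1−qᵢ) over the active causes.
For the numerator, keep only poppy-seed meal=true terms: 0.030755 + 0.014432 = 0.045187
Denominator P(positive screen): 0.07·0.951·0.692 + 0.5629·0.951·0.308 + 0.907·0.049·0.692 + 0.95629·0.049·0.308 = 0.256131
Posterior = 0.045187 / 0.256131 ≈ 0.176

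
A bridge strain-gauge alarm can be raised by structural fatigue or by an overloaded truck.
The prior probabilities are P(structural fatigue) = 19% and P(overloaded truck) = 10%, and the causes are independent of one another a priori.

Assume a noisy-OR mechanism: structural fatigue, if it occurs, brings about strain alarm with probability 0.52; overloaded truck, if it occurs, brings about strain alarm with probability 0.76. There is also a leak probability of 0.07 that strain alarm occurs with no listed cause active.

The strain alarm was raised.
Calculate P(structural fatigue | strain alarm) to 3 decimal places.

P(structural fatigue | strain alarm) ≈ 0.495

Under noisy-OR, P(strain alarm | causes) = 1 − (1−0.07)·∏(1−qᵢ) over the active causes.
P(strain alarm) = 0.07×0.81×0.9 + 0.7768×0.81×0.1 + 0.5536×0.19×0.9 + 0.892864×0.19×0.1 = 0.051030 + 0.062921 + 0.094666 + 0.016964 = 0.225581
The structural fatigue-present share is 0.094666 + 0.016964 = 0.111630.
P(structural fatigue | strain alarm) = 0.111630 / 0.225581 ≈ 0.495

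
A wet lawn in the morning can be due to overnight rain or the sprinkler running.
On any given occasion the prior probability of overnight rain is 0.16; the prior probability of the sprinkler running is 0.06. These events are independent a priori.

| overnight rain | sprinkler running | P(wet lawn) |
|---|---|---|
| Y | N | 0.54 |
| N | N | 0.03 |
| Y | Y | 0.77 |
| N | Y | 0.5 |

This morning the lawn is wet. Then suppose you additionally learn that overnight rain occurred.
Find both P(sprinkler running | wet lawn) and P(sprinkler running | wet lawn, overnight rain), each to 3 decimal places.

P(wet lawn) = 0.03*0.84*0.94 + 0.5*0.84*0.06 + 0.54*0.16*0.94 + 0.77*0.16*0.06 = 0.023688 + 0.025200 + 0.081216 + 0.007392 = 0.137496
Of this, 0.032592 comes from 0.025200 + 0.007392 (the sprinkler running=true cases).
Hence the posterior is 0.032592/0.137496 ≈ 0.237.

With the extra evidence:
P(wet lawn | overnight rain) = 0.54*0.94 + 0.77*0.06 = 0.507600 + 0.046200 = 0.553800
Restricting to configurations with sprinkler running present: 0.77*0.06 = 0.046200.
P(sprinkler running | wet lawn, overnight rain) = 0.046200 / 0.553800 ≈ 0.083
The drop from 0.237 to 0.083 is the explaining-away (discounting) effect.

P(sprinkler running | wet lawn) ≈ 0.237; P(sprinkler running | wet lawn, overnight rain) ≈ 0.083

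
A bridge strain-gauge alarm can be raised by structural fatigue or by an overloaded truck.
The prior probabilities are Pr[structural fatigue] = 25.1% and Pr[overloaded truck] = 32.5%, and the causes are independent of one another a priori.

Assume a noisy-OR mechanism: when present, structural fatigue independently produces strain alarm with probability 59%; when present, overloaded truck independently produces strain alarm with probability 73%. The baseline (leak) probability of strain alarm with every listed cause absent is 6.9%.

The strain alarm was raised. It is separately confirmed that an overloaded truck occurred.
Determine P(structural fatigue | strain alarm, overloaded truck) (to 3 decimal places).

P(structural fatigue | strain alarm, overloaded truck) ≈ 0.286

Under noisy-OR, P(strain alarm | causes) = 1 − (1−0.069)·∏(1−qᵢ) over the active causes.
P(strain alarm | overloaded truck) = 0.74863*0.749 + 0.896938*0.251 = 0.560724 + 0.225131 = 0.785855
Of this, 0.225131 comes from 0.896938*0.251 (the structural fatigue=true cases).
P(structural fatigue | strain alarm, overloaded truck) = 0.225131 / 0.785855 ≈ 0.286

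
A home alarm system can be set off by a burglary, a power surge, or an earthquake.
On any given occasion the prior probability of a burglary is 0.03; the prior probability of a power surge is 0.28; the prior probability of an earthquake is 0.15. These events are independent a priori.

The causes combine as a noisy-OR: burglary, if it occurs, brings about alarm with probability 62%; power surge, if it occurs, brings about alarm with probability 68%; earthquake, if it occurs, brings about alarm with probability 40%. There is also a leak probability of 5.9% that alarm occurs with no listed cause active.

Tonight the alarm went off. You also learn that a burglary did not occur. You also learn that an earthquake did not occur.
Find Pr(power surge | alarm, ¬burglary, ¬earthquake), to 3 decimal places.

Under noisy-OR, P(alarm | causes) = 1 − (1−0.059)·∏(1−qᵢ) over the active causes.
Enumerate both values of power surge and weight by the priors:
  P(alarm | ¬burglary, ¬earthquake) = 0.059*0.72 + 0.69888*0.28
        = 0.042480 + 0.195686 = 0.238166
Keeping only the power surge-present terms gives 0.195686, so
  P(power surge | alarm, ¬burglary, ¬earthquake) = 0.195686 / 0.238166 ≈ 0.822

Pr(power surge | alarm, ¬burglary, ¬earthquake) ≈ 0.822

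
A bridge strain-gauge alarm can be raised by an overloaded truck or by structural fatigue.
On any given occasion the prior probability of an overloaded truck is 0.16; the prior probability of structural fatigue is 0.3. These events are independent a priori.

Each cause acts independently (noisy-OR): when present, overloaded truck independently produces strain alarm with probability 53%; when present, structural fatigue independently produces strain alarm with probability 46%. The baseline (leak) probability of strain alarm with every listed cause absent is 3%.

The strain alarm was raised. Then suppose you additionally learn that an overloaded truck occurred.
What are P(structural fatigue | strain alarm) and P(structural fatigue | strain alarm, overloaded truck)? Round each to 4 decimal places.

Under noisy-OR, P(strain alarm | causes) = 1 − (1−0.03)·∏(1−qᵢ) over the active causes.
Sum P(strain alarm|·) weighted by the priors over the 4 (overloaded truck, structural fatigue) configurations:
  P(strain alarm) = 0.03*0.84*0.7 + 0.4762*0.84*0.3 + 0.5441*0.16*0.7 + 0.753814*0.16*0.3
        = 0.017640 + 0.120002 + 0.060939 + 0.036183 = 0.234764
Configurations with structural fatigue contribute 0.156185, so
  P(structural fatigue | strain alarm) = 0.156185 / 0.234764 ≈ 0.6653

With the extra evidence:
Sum P(strain alarm|·) weighted by the priors over both values of structural fatigue:
  P(strain alarm | overloaded truck) = 0.5441*0.7 + 0.753814*0.3
        = 0.380870 + 0.226144 = 0.607014
Configurations with structural fatigue contribute 0.226144, so
  P(structural fatigue | strain alarm, overloaded truck) = 0.226144 / 0.607014 ≈ 0.3726

P(structural fatigue | strain alarm) ≈ 0.6653; P(structural fatigue | strain alarm, overloaded truck) ≈ 0.3726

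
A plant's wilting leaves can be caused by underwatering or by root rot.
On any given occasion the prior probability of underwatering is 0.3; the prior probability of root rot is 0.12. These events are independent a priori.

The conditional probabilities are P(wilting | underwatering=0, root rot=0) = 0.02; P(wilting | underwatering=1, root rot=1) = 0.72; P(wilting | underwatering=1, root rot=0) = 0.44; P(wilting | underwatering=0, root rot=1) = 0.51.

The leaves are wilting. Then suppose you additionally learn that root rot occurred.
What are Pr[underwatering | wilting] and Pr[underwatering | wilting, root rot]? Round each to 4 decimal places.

Numerator (weight on configurations with underwatering): 0.116160 + 0.025920 = 0.142080
The normalizing constant is 0.02×0.7×0.88 + 0.51×0.7×0.12 + 0.44×0.3×0.88 + 0.72×0.3×0.12 = 0.197240
P(underwatering | wilting) = 0.142080/0.197240 ≈ 0.7203

Now condition on the additional information:
Sum P(wilting|·) weighted by the priors over both values of underwatering:
  P(wilting | root rot) = 0.51·0.7 + 0.72·0.3
        = 0.357000 + 0.216000 = 0.573000
Keeping only the underwatering-present terms gives 0.216000, so
  P(underwatering | wilting, root rot) = 0.216000 / 0.573000 ≈ 0.3770

Pr[underwatering | wilting] ≈ 0.7203; Pr[underwatering | wilting, root rot] ≈ 0.3770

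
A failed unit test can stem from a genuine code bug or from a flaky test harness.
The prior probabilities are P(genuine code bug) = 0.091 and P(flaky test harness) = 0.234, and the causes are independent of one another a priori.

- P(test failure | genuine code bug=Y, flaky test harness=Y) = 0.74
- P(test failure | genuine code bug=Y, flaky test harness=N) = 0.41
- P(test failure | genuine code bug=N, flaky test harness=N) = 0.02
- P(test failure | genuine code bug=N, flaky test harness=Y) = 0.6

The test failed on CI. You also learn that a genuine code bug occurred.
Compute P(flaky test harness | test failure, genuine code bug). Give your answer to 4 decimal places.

P(test failure | genuine code bug) = 0.41·0.766 + 0.74·0.234 = 0.314060 + 0.173160 = 0.487220
Restricting to configurations with flaky test harness present: 0.74·0.234 = 0.173160.
Hence the posterior is 0.173160/0.487220 ≈ 0.3554.

P(flaky test harness | test failure, genuine code bug) ≈ 0.3554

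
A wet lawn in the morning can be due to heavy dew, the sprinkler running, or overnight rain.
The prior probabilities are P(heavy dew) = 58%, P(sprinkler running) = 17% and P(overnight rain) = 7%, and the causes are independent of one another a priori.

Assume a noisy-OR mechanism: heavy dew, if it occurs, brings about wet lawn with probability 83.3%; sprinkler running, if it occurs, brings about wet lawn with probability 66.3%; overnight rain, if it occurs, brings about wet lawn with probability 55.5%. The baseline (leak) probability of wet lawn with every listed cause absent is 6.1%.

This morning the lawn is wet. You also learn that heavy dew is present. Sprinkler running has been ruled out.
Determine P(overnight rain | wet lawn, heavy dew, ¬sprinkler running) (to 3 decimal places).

Under noisy-OR, P(wet lawn | causes) = 1 − (1−0.061)·∏(1−qᵢ) over the active causes.
Sum P(wet lawn|·) weighted by the priors over both values of overnight rain:
  P(wet lawn | heavy dew, ¬sprinkler running) = 0.843187·0.93 + 0.930218·0.07
        = 0.784164 + 0.065115 = 0.849279
Configurations with overnight rain contribute 0.065115, so
  P(overnight rain | wet lawn, heavy dew, ¬sprinkler running) = 0.065115 / 0.849279 ≈ 0.077

P(overnight rain | wet lawn, heavy dew, ¬sprinkler running) ≈ 0.077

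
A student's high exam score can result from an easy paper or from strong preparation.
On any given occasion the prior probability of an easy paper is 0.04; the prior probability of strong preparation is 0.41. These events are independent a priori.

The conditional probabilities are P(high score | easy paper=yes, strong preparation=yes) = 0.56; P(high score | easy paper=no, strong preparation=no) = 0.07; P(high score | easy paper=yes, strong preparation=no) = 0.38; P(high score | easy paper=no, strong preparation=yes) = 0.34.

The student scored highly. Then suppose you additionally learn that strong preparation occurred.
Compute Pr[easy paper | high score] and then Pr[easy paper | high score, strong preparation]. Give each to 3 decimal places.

P(high score) = 0.07×0.96×0.59 + 0.34×0.96×0.41 + 0.38×0.04×0.59 + 0.56×0.04×0.41 = 0.039648 + 0.133824 + 0.008968 + 0.009184 = 0.191624
Of this, 0.018152 comes from 0.008968 + 0.009184 (the easy paper=true cases).
P(easy paper | high score) = 0.018152 / 0.191624 ≈ 0.095

Now condition on the additional information:
Weight on easy paper=true, given the evidence: 0.56·0.04 = 0.022400
Denominator P(high score | strong preparation): 0.34·0.96 + 0.56·0.04 = 0.348800
Posterior = 0.022400 / 0.348800 ≈ 0.064
The drop from 0.095 to 0.064 is the explaining-away (discounting) effect.

Pr[easy paper | high score] ≈ 0.095; Pr[easy paper | high score, strong preparation] ≈ 0.064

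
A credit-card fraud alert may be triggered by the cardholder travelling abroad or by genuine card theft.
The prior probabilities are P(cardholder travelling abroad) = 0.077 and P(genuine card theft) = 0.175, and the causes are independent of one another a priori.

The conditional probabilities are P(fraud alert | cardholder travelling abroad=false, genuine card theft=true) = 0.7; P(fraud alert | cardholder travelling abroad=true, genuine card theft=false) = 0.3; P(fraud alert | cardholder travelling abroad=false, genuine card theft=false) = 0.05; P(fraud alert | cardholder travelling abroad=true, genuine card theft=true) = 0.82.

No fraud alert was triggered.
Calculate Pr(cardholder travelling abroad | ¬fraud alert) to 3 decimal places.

P(¬fraud alert) = 0.95×0.923×0.825 + 0.3×0.923×0.175 + 0.7×0.077×0.825 + 0.18×0.077×0.175 = 0.723401 + 0.048457 + 0.044467 + 0.002425 = 0.818750
Of this, 0.046892 comes from 0.044467 + 0.002425 (the cardholder travelling abroad=true cases).
P(cardholder travelling abroad | ¬fraud alert) = 0.046892 / 0.818750 ≈ 0.057

Pr(cardholder travelling abroad | ¬fraud alert) ≈ 0.057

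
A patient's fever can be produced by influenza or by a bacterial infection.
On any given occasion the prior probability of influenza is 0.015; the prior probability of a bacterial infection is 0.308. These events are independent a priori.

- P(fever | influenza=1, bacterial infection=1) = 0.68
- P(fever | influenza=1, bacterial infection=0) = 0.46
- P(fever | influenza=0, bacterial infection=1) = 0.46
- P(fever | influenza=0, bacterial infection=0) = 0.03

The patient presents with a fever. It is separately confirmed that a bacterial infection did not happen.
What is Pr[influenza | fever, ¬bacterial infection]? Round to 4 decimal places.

Pr[influenza | fever, ¬bacterial infection] ≈ 0.1893

P(fever | ¬bacterial infection) = 0.03·0.985 + 0.46·0.015 = 0.029550 + 0.006900 = 0.036450
The influenza-present share is 0.46·0.015 = 0.006900.
P(influenza | fever, ¬bacterial infection) = 0.006900 / 0.036450 ≈ 0.1893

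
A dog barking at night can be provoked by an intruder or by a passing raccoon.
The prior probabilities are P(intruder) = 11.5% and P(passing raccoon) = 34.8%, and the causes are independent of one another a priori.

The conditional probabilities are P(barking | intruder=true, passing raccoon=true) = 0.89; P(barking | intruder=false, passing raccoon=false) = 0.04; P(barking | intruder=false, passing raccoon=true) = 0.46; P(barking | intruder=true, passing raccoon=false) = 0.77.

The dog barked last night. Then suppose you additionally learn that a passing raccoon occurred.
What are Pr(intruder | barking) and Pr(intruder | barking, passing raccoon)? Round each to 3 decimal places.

Pr(intruder | barking) ≈ 0.362; Pr(intruder | barking, passing raccoon) ≈ 0.201

Enumerate the 4 (intruder, passing raccoon) configurations and weight by the priors:
  P(barking) = 0.04×0.885×0.652 + 0.46×0.885×0.348 + 0.77×0.115×0.652 + 0.89×0.115×0.348
        = 0.023081 + 0.141671 + 0.057735 + 0.035618 = 0.258105
Keeping only the intruder-present terms gives 0.093353, so
  P(intruder | barking) = 0.093353 / 0.258105 ≈ 0.362

Now also conditioning on passing raccoon=true:
For the numerator, keep only intruder=true terms: 0.89*0.115 = 0.102350
Denominator P(barking | passing raccoon): 0.46*0.885 + 0.89*0.115 = 0.509450
Posterior = 0.102350 / 0.509450 ≈ 0.201
Conditioning on passing raccoon lowers the posterior on intruder: the classic explaining-away effect in a common-effect structure.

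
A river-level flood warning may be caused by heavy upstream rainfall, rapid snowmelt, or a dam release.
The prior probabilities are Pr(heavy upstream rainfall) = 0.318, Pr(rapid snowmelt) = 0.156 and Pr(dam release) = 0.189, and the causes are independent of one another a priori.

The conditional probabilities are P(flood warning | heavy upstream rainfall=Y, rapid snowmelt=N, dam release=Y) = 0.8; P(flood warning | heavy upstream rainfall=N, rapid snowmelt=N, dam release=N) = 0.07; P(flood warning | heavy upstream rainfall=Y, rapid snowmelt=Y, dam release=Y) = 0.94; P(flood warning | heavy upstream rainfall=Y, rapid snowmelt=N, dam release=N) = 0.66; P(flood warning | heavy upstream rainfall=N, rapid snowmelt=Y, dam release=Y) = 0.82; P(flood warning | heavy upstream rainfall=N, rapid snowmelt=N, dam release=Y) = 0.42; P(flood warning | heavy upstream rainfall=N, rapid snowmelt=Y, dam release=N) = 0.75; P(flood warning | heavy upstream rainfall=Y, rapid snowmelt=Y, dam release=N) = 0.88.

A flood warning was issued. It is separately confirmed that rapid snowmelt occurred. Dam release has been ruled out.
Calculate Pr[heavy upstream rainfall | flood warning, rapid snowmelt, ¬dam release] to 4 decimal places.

By total probability over both values of heavy upstream rainfall:
  P(flood warning | rapid snowmelt, ¬dam release) = 0.75·0.682 + 0.88·0.318
        = 0.511500 + 0.279840 = 0.791340
Keeping only the heavy upstream rainfall-present terms gives 0.279840, so
  P(heavy upstream rainfall | flood warning, rapid snowmelt, ¬dam release) = 0.279840 / 0.791340 ≈ 0.3536

Pr[heavy upstream rainfall | flood warning, rapid snowmelt, ¬dam release] ≈ 0.3536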